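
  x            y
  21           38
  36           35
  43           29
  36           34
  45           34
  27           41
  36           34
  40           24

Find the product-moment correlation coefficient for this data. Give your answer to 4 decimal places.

n = 8, Σx = 284, Σy = 269, Σx² = 10532, Σy² = 9235, Σxy = 9350
nΣxy − ΣxΣy = 74800 − 76396 = -1596
nΣx² − (Σx)² = 84256 − 80656 = 3600; nΣy² − (Σy)² = 73880 − 72361 = 1519
r = -1596 / √(3600 × 1519) = -1596 / 2338.4610 ≈ -0.6825

-0.6825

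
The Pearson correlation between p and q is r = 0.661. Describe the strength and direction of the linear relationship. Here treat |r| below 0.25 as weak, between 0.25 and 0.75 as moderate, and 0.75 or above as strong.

moderate positive

r = 0.661 > 0 so the relationship is positive.
|r| = 0.661, which falls in the moderate range.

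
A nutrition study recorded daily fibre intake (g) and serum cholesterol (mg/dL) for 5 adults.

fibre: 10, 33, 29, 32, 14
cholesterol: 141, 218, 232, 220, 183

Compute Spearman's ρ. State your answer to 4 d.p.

Rank fibre: 1, 5, 3, 4, 2
Rank cholesterol: 1, 3, 5, 4, 2
d = rank(fibre) − rank(cholesterol): 0, 2, -2, 0, 0; Σd² = 8
ρ = 1 − 6Σd² / [n(n²−1)] = 1 − 6×8 / (5×24) = 1 − 48/120 ≈ 0.6000

0.6000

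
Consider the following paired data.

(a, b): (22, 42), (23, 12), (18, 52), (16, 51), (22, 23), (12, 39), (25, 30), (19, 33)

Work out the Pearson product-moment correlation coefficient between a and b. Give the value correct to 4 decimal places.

n = 8, Σa = 157, Σb = 282, Σa² = 3207, Σb² = 11252, Σab = 5303
nΣab − ΣaΣb = 42424 − 44274 = -1850
nΣa² − (Σa)² = 25656 − 24649 = 1007; nΣb² − (Σb)² = 90016 − 79524 = 10492
r = -1850 / √(1007 × 10492) = -1850 / 3250.4529 ≈ -0.5692

-0.5692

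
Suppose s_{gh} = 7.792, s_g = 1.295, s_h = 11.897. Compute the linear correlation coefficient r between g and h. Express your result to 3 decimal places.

r = Cov(g,h) / (s_g · s_h) = 7.792 / (1.295 × 11.897)
  = 7.792 / 15.4066 ≈ 0.506

0.506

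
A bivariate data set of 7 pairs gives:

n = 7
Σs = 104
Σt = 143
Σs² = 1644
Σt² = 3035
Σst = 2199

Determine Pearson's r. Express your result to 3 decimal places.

r = (nΣst − ΣsΣt) / √[(nΣs² − (Σs)²)(nΣt² − (Σt)²)]
Numerator: 7×2199 − 104×143 = 521
Denominator: √[(11508 − 10816)(21245 − 20449)] = √[692 × 796] = 742.1806
r = 521 / 742.1806 ≈ 0.702

0.702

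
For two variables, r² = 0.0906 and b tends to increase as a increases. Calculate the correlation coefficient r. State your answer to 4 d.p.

0.3010

|r| = √0.0906 = 0.3010
The association is positive, so r = 0.3010.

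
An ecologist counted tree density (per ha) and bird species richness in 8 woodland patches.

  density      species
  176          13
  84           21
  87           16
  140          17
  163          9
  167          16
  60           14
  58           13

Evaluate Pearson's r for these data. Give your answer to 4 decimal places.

-0.2860

n = 8, Σx = 935, Σy = 119, Σx² = 126623, Σy² = 1857, Σxy = 13557
nΣxy − ΣxΣy = 108456 − 111265 = -2809
nΣx² − (Σx)² = 1012984 − 874225 = 138759; nΣy² − (Σy)² = 14856 − 14161 = 695
r = -2809 / √(138759 × 695) = -2809 / 9820.2599 ≈ -0.2860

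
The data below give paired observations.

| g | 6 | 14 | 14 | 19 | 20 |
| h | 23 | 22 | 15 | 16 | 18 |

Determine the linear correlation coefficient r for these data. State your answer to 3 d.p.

-0.662

n = 5, Σg = 73, Σh = 94, Σg² = 1189, Σh² = 1818, Σgh = 1320
nΣgh − ΣgΣh = 6600 − 6862 = -262
nΣg² − (Σg)² = 5945 − 5329 = 616; nΣh² − (Σh)² = 9090 − 8836 = 254
r = -262 / √(616 × 254) = -262 / 395.5553 ≈ -0.662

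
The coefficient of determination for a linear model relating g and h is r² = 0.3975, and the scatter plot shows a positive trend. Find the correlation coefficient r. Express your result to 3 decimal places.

0.630

|r| = √0.3975 = 0.630
The association is positive, so r = 0.630.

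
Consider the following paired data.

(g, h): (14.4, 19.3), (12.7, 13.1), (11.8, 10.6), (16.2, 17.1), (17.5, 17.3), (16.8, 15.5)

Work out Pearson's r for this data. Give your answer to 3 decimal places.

0.692

n = 6, Σg = 89.4, Σh = 92.9, Σg² = 1358.82, Σh² = 1488.41, Σgh = 1409.54
nΣgh − ΣgΣh = 8457.24 − 8305.26 = 151.98
nΣg² − (Σg)² = 8152.92 − 7992.36 = 160.56; nΣh² − (Σh)² = 8930.46 − 8630.41 = 300.05
r = 151.98 / √(160.56 × 300.05) = 151.98 / 219.4904 ≈ 0.692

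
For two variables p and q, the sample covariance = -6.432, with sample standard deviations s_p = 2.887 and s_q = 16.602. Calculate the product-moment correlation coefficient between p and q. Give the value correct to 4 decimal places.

-0.1342

r = Cov(p,q) / (s_p · s_q) = -6.432 / (2.887 × 16.602)
  = -6.432 / 47.9300 ≈ -0.1342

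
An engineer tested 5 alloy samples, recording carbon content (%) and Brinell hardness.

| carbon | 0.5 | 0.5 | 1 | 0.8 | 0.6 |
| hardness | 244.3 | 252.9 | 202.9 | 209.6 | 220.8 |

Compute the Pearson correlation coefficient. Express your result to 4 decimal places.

n = 5, Σx = 3.4, Σy = 1130.5, Σx² = 2.5, Σy² = 257494.11, Σxy = 751.66
nΣxy − ΣxΣy = 3758.3 − 3843.7 = -85.4
nΣx² − (Σx)² = 12.5 − 11.56 = 0.94; nΣy² − (Σy)² = 1287470.55 − 1278030.25 = 9440.3
r = -85.4 / √(0.94 × 9440.3) = -85.4 / 94.2013 ≈ -0.9066

-0.9066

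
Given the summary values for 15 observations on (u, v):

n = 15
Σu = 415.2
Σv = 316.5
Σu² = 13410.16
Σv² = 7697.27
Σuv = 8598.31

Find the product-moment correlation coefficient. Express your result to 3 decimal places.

r = (nΣuv − ΣuΣv) / √[(nΣu² − (Σu)²)(nΣv² − (Σv)²)]
Numerator: 15×8598.31 − 415.2×316.5 = -2436.15
Denominator: √[(201152.4 − 172391.04)(115459.05 − 100172.25)] = √[28761.36 × 15286.8] = 20968.2893
r = -2436.15 / 20968.2893 ≈ -0.116

-0.116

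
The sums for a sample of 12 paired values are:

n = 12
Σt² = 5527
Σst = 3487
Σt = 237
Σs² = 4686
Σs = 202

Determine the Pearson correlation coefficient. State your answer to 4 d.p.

-0.4818

r = (nΣst − ΣsΣt) / √[(nΣs² − (Σs)²)(nΣt² − (Σt)²)]
Numerator: 12×3487 − 202×237 = -6030
Denominator: √[(56232 − 40804)(66324 − 56169)] = √[15428 × 10155] = 12516.8423
r = -6030 / 12516.8423 ≈ -0.4818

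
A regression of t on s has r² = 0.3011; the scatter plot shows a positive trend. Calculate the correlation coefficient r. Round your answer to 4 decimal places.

|r| = √0.3011 = 0.5487
The association is positive, so r = 0.5487.

0.5487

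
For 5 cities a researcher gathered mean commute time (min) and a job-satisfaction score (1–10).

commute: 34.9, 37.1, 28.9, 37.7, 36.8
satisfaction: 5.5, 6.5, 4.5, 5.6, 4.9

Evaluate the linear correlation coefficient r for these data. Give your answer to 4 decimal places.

0.6756

n = 5, Σx = 175.4, Σy = 27, Σx² = 6205.16, Σy² = 148.12, Σxy = 954.59
nΣxy − ΣxΣy = 4772.95 − 4735.8 = 37.15
nΣx² − (Σx)² = 31025.8 − 30765.16 = 260.64; nΣy² − (Σy)² = 740.6 − 729 = 11.6
r = 37.15 / √(260.64 × 11.6) = 37.15 / 54.9857 ≈ 0.6756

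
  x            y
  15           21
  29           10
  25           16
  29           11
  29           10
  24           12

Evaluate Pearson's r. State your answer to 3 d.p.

-0.935

n = 6, Σx = 151, Σy = 80, Σx² = 3949, Σy² = 1162, Σxy = 1902
nΣxy − ΣxΣy = 11412 − 12080 = -668
nΣx² − (Σx)² = 23694 − 22801 = 893; nΣy² − (Σy)² = 6972 − 6400 = 572
r = -668 / √(893 × 572) = -668 / 714.6999 ≈ -0.935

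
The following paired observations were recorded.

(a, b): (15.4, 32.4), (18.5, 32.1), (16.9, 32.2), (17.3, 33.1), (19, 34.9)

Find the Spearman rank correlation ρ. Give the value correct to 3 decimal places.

Rank a: 1, 4, 2, 3, 5
Rank b: 3, 1, 2, 4, 5
d = rank(a) − rank(b): -2, 3, 0, -1, 0; Σd² = 14
ρ = 1 − 6Σd² / [n(n²−1)] = 1 − 6×14 / (5×24) = 1 − 84/120 ≈ 0.300

0.300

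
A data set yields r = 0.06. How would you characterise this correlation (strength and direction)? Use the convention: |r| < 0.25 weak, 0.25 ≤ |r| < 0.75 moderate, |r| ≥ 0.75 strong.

r = 0.06 > 0 so the relationship is positive.
|r| = 0.06, which falls in the weak range.

weak positive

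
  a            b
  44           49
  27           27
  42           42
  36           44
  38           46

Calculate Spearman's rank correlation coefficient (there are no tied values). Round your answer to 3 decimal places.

0.700

Rank a: 5, 1, 4, 2, 3
Rank b: 5, 1, 2, 3, 4
d = rank(a) − rank(b): 0, 0, 2, -1, -1; Σd² = 6
ρ = 1 − 6Σd² / [n(n²−1)] = 1 − 6×6 / (5×24) = 1 − 36/120 ≈ 0.700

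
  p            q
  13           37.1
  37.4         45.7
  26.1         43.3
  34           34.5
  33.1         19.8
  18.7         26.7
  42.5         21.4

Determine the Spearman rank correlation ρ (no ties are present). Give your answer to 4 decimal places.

Rank p: 1, 6, 3, 5, 4, 2, 7
Rank q: 5, 7, 6, 4, 1, 3, 2
d = rank(p) − rank(q): -4, -1, -3, 1, 3, -1, 5; Σd² = 62
ρ = 1 − 6Σd² / [n(n²−1)] = 1 − 6×62 / (7×48) = 1 − 372/336 ≈ -0.1071

-0.1071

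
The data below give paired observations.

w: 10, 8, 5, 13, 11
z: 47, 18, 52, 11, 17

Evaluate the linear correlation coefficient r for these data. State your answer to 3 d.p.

-0.687

n = 5, Σw = 47, Σz = 145, Σw² = 479, Σz² = 5647, Σwz = 1204
nΣwz − ΣwΣz = 6020 − 6815 = -795
nΣw² − (Σw)² = 2395 − 2209 = 186; nΣz² − (Σz)² = 28235 − 21025 = 7210
r = -795 / √(186 × 7210) = -795 / 1158.0415 ≈ -0.687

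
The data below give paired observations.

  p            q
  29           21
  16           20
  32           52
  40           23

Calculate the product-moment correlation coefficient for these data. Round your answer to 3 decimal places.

n = 4, Σp = 117, Σq = 116, Σp² = 3721, Σq² = 4074, Σpq = 3513
nΣpq − ΣpΣq = 14052 − 13572 = 480
nΣp² − (Σp)² = 14884 − 13689 = 1195; nΣq² − (Σq)² = 16296 − 13456 = 2840
r = 480 / √(1195 × 2840) = 480 / 1842.2269 ≈ 0.261

0.261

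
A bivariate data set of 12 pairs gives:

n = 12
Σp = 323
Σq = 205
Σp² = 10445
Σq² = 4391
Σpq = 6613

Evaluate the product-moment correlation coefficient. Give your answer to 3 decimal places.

r = (nΣpq − ΣpΣq) / √[(nΣp² − (Σp)²)(nΣq² − (Σq)²)]
Numerator: 12×6613 − 323×205 = 13141
Denominator: √[(125340 − 104329)(52692 − 42025)] = √[21011 × 10667] = 14970.7828
r = 13141 / 14970.7828 ≈ 0.878

0.878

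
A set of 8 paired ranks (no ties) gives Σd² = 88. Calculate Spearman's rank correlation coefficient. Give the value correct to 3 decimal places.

ρ = 1 − 6Σd² / [n(n²−1)] = 1 − 6×88 / (8×63)
  = 1 − 528/504 = 1 − 1.0476 ≈ -0.048

-0.048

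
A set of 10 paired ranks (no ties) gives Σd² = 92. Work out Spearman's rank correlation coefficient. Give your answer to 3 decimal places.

ρ = 1 − 6Σd² / [n(n²−1)] = 1 − 6×92 / (10×99)
  = 1 − 552/990 = 1 − 0.5576 ≈ 0.442

0.442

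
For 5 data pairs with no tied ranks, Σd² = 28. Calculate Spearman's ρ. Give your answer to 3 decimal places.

-0.400

ρ = 1 − 6Σd² / [n(n²−1)] = 1 − 6×28 / (5×24)
  = 1 − 168/120 = 1 − 1.4000 ≈ -0.400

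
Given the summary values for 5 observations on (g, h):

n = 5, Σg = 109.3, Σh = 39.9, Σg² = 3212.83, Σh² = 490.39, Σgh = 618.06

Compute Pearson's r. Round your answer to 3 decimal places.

r = (nΣgh − ΣgΣh) / √[(nΣg² − (Σg)²)(nΣh² − (Σh)²)]
Numerator: 5×618.06 − 109.3×39.9 = -1270.77
Denominator: √[(16064.15 − 11946.49)(2451.95 − 1592.01)] = √[4117.66 × 859.94] = 1881.7387
r = -1270.77 / 1881.7387 ≈ -0.675

-0.675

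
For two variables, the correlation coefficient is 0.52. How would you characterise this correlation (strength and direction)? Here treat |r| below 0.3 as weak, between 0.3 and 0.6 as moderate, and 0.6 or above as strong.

r = 0.52 > 0 so the relationship is positive.
|r| = 0.52, which falls in the moderate range.

moderate positive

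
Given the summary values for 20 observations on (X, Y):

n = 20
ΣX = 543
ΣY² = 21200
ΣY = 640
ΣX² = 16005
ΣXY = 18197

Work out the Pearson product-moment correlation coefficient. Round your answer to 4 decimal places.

0.8611

r = (nΣXY − ΣXΣY) / √[(nΣX² − (ΣX)²)(nΣY² − (ΣY)²)]
Numerator: 20×18197 − 543×640 = 16420
Denominator: √[(320100 − 294849)(424000 − 409600)] = √[25251 × 14400] = 19068.6759
r = 16420 / 19068.6759 ≈ 0.8611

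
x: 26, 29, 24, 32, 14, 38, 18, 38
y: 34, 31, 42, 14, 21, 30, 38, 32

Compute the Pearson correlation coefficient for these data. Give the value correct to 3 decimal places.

n = 8, Σx = 219, Σy = 242, Σx² = 6525, Σy² = 7886, Σxy = 6573
nΣxy − ΣxΣy = 52584 − 52998 = -414
nΣx² − (Σx)² = 52200 − 47961 = 4239; nΣy² − (Σy)² = 63088 − 58564 = 4524
r = -414 / √(4239 × 4524) = -414 / 4379.1821 ≈ -0.095

-0.095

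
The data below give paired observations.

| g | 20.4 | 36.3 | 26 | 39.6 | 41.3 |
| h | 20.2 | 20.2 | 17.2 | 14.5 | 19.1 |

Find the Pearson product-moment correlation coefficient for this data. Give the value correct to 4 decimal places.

n = 5, Σg = 163.6, Σh = 91.2, Σg² = 5683.7, Σh² = 1686.98, Σgh = 2955.57
nΣgh − ΣgΣh = 14777.85 − 14920.32 = -142.47
nΣg² − (Σg)² = 28418.5 − 26764.96 = 1653.54; nΣh² − (Σh)² = 8434.9 − 8317.44 = 117.46
r = -142.47 / √(1653.54 × 117.46) = -142.47 / 440.7094 ≈ -0.3233

-0.3233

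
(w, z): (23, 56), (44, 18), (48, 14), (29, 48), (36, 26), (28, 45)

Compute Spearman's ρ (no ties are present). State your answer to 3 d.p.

-0.943

Rank w: 1, 5, 6, 3, 4, 2
Rank z: 6, 2, 1, 5, 3, 4
d = rank(w) − rank(z): -5, 3, 5, -2, 1, -2; Σd² = 68
ρ = 1 − 6Σd² / [n(n²−1)] = 1 − 6×68 / (6×35) = 1 − 408/210 ≈ -0.943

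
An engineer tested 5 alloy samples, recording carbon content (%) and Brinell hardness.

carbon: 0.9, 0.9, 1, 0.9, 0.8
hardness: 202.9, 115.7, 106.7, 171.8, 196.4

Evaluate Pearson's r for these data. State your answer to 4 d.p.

-0.7048

n = 5, Σx = 4.5, Σy = 793.5, Σx² = 4.07, Σy² = 134027.99, Σxy = 705.18
nΣxy − ΣxΣy = 3525.9 − 3570.75 = -44.85
nΣx² − (Σx)² = 20.35 − 20.25 = 0.1; nΣy² − (Σy)² = 670139.95 − 629642.25 = 40497.7
r = -44.85 / √(0.1 × 40497.7) = -44.85 / 63.6378 ≈ -0.7048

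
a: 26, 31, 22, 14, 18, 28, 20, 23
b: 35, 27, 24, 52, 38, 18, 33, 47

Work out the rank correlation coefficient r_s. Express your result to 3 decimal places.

Rank a: 6, 8, 4, 1, 2, 7, 3, 5
Rank b: 5, 3, 2, 8, 6, 1, 4, 7
d = rank(a) − rank(b): 1, 5, 2, -7, -4, 6, -1, -2; Σd² = 136
ρ = 1 − 6Σd² / [n(n²−1)] = 1 − 6×136 / (8×63) = 1 − 816/504 ≈ -0.619

-0.619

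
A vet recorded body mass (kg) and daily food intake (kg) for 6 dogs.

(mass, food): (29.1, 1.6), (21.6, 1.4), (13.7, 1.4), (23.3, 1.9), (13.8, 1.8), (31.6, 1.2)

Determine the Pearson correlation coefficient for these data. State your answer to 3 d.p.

-0.330

n = 6, Σx = 133.1, Σy = 9.3, Σx² = 3232.95, Σy² = 14.77, Σxy = 203.01
nΣxy − ΣxΣy = 1218.06 − 1237.83 = -19.77
nΣx² − (Σx)² = 19397.7 − 17715.61 = 1682.09; nΣy² − (Σy)² = 88.62 − 86.49 = 2.13
r = -19.77 / √(1682.09 × 2.13) = -19.77 / 59.8569 ≈ -0.330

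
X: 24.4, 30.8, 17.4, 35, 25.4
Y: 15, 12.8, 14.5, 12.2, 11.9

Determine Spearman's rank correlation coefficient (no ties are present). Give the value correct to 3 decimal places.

-0.600

Rank X: 2, 4, 1, 5, 3
Rank Y: 5, 3, 4, 2, 1
d = rank(X) − rank(Y): -3, 1, -3, 3, 2; Σd² = 32
ρ = 1 − 6Σd² / [n(n²−1)] = 1 − 6×32 / (5×24) = 1 − 192/120 ≈ -0.600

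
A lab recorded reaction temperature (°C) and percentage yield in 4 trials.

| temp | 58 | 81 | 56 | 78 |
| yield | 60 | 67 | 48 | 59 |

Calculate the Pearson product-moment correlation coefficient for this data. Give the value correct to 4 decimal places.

0.7354

n = 4, Σx = 273, Σy = 234, Σx² = 19145, Σy² = 13874, Σxy = 16197
nΣxy − ΣxΣy = 64788 − 63882 = 906
nΣx² − (Σx)² = 76580 − 74529 = 2051; nΣy² − (Σy)² = 55496 − 54756 = 740
r = 906 / √(2051 × 740) = 906 / 1231.9659 ≈ 0.7354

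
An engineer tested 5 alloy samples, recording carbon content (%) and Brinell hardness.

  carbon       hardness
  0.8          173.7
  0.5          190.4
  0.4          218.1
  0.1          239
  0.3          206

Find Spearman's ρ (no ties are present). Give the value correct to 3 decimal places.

-0.900

Rank carbon: 5, 4, 3, 1, 2
Rank hardness: 1, 2, 4, 5, 3
d = rank(carbon) − rank(hardness): 4, 2, -1, -4, -1; Σd² = 38
ρ = 1 − 6Σd² / [n(n²−1)] = 1 − 6×38 / (5×24) = 1 − 228/120 ≈ -0.900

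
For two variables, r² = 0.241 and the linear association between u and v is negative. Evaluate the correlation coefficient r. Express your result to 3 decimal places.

-0.491

|r| = √0.241 = 0.491
The association is negative, so r = −0.491.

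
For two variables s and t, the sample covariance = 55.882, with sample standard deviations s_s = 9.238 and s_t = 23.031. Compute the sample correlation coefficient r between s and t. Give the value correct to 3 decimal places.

r = Cov(s,t) / (s_s · s_t) = 55.882 / (9.238 × 23.031)
  = 55.882 / 212.7604 ≈ 0.263

0.263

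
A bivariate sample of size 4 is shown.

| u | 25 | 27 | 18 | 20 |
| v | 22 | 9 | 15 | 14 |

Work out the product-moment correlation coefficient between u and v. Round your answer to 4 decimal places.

n = 4, Σu = 90, Σv = 60, Σu² = 2078, Σv² = 986, Σuv = 1343
nΣuv − ΣuΣv = 5372 − 5400 = -28
nΣu² − (Σu)² = 8312 − 8100 = 212; nΣv² − (Σv)² = 3944 − 3600 = 344
r = -28 / √(212 × 344) = -28 / 270.0518 ≈ -0.1037

-0.1037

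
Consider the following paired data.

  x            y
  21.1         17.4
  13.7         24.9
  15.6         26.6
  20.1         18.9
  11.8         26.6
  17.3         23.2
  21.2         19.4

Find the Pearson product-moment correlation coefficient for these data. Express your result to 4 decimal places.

n = 7, Σx = 120.8, Σy = 157, Σx² = 2168.24, Σy² = 3609.7, Σxy = 2629.64
nΣxy − ΣxΣy = 18407.48 − 18965.6 = -558.12
nΣx² − (Σx)² = 15177.68 − 14592.64 = 585.04; nΣy² − (Σy)² = 25267.9 − 24649 = 618.9
r = -558.12 / √(585.04 × 618.9) = -558.12 / 601.7319 ≈ -0.9275

-0.9275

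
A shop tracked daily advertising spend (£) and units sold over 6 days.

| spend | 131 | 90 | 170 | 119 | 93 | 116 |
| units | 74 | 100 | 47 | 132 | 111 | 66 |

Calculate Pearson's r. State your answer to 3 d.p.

n = 6, Σx = 719, Σy = 530, Σx² = 90427, Σy² = 51786, Σxy = 60371
nΣxy − ΣxΣy = 362226 − 381070 = -18844
nΣx² − (Σx)² = 542562 − 516961 = 25601; nΣy² − (Σy)² = 310716 − 280900 = 29816
r = -18844 / √(25601 × 29816) = -18844 / 27628.2358 ≈ -0.682

-0.682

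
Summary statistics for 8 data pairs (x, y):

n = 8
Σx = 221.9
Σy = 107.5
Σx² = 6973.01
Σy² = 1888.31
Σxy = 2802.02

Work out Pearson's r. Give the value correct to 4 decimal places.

-0.2983

r = (nΣxy − ΣxΣy) / √[(nΣx² − (Σx)²)(nΣy² − (Σy)²)]
Numerator: 8×2802.02 − 221.9×107.5 = -1438.09
Denominator: √[(55784.08 − 49239.61)(15106.48 − 11556.25)] = √[6544.47 × 3550.23] = 4820.2047
r = -1438.09 / 4820.2047 ≈ -0.2983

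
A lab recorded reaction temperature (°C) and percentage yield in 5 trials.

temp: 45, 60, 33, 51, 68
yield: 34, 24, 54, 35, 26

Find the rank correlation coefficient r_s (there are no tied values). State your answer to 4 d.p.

Rank temp: 2, 4, 1, 3, 5
Rank yield: 3, 1, 5, 4, 2
d = rank(temp) − rank(yield): -1, 3, -4, -1, 3; Σd² = 36
ρ = 1 − 6Σd² / [n(n²−1)] = 1 − 6×36 / (5×24) = 1 − 216/120 ≈ -0.8000

-0.8000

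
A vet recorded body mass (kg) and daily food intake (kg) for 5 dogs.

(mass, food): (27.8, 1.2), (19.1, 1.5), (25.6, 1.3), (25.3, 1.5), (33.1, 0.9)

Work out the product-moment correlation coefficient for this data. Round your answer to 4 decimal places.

-0.9002

n = 5, Σx = 130.9, Σy = 6.4, Σx² = 3528.71, Σy² = 8.44, Σxy = 163.03
nΣxy − ΣxΣy = 815.15 − 837.76 = -22.61
nΣx² − (Σx)² = 17643.55 − 17134.81 = 508.74; nΣy² − (Σy)² = 42.2 − 40.96 = 1.24
r = -22.61 / √(508.74 × 1.24) = -22.61 / 25.1165 ≈ -0.9002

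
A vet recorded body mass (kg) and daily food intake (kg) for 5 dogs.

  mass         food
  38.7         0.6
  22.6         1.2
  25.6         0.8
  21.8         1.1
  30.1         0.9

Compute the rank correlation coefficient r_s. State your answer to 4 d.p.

Rank mass: 5, 2, 3, 1, 4
Rank food: 1, 5, 2, 4, 3
d = rank(mass) − rank(food): 4, -3, 1, -3, 1; Σd² = 36
ρ = 1 − 6Σd² / [n(n²−1)] = 1 − 6×36 / (5×24) = 1 − 216/120 ≈ -0.8000

-0.8000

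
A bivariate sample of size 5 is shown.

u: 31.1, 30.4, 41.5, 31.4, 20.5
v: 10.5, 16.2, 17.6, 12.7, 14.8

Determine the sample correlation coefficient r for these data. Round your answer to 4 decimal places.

n = 5, Σu = 154.9, Σv = 71.8, Σu² = 5019.83, Σv² = 1062.78, Σuv = 2251.61
nΣuv − ΣuΣv = 11258.05 − 11121.82 = 136.23
nΣu² − (Σu)² = 25099.15 − 23994.01 = 1105.14; nΣv² − (Σv)² = 5313.9 − 5155.24 = 158.66
r = 136.23 / √(1105.14 × 158.66) = 136.23 / 418.7380 ≈ 0.3253

0.3253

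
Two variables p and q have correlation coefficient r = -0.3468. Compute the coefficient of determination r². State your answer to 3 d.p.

0.120

r² = (-0.3468)² = 0.120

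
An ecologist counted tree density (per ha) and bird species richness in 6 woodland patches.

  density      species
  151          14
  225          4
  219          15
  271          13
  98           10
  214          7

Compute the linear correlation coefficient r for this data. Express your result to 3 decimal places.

-0.052

n = 6, Σx = 1178, Σy = 63, Σx² = 250228, Σy² = 755, Σxy = 12300
nΣxy − ΣxΣy = 73800 − 74214 = -414
nΣx² − (Σx)² = 1501368 − 1387684 = 113684; nΣy² − (Σy)² = 4530 − 3969 = 561
r = -414 / √(113684 × 561) = -414 / 7986.0331 ≈ -0.052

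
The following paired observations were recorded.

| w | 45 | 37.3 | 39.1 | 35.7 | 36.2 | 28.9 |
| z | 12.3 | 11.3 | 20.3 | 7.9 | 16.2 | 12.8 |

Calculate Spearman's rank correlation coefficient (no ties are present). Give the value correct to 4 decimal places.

Rank w: 6, 4, 5, 2, 3, 1
Rank z: 3, 2, 6, 1, 5, 4
d = rank(w) − rank(z): 3, 2, -1, 1, -2, -3; Σd² = 28
ρ = 1 − 6Σd² / [n(n²−1)] = 1 − 6×28 / (6×35) = 1 − 168/210 ≈ 0.2000

0.2000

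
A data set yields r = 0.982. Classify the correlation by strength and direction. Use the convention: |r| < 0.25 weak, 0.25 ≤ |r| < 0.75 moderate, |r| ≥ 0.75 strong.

r = 0.982 > 0 so the relationship is positive.
|r| = 0.982, which falls in the strong range.

strong positive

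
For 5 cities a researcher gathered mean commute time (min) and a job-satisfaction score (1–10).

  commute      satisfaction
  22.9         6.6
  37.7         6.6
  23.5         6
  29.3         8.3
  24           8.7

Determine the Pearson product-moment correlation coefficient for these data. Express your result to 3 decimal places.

-0.062

n = 5, Σx = 137.4, Σy = 36.2, Σx² = 3932.44, Σy² = 267.7, Σxy = 992.95
nΣxy − ΣxΣy = 4964.75 − 4973.88 = -9.13
nΣx² − (Σx)² = 19662.2 − 18878.76 = 783.44; nΣy² − (Σy)² = 1338.5 − 1310.44 = 28.06
r = -9.13 / √(783.44 × 28.06) = -9.13 / 148.2678 ≈ -0.062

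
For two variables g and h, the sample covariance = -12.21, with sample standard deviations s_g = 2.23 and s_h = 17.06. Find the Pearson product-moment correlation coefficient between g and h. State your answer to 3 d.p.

-0.321

r = Cov(g,h) / (s_g · s_h) = -12.21 / (2.23 × 17.06)
  = -12.21 / 38.0438 ≈ -0.321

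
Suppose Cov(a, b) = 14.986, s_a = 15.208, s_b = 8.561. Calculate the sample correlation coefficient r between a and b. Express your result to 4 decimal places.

0.1151

r = Cov(a,b) / (s_a · s_b) = 14.986 / (15.208 × 8.561)
  = 14.986 / 130.1957 ≈ 0.1151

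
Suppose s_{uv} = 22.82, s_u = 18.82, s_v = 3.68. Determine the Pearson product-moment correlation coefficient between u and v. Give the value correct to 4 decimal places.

r = Cov(u,v) / (s_u · s_v) = 22.82 / (18.82 × 3.68)
  = 22.82 / 69.2576 ≈ 0.3295

0.3295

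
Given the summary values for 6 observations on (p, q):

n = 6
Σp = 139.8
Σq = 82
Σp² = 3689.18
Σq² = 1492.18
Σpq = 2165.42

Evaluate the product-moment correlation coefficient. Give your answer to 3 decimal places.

0.636

r = (nΣpq − ΣpΣq) / √[(nΣp² − (Σp)²)(nΣq² − (Σq)²)]
Numerator: 6×2165.42 − 139.8×82 = 1528.92
Denominator: √[(22135.08 − 19544.04)(8953.08 − 6724)] = √[2591.04 × 2229.08] = 2403.2552
r = 1528.92 / 2403.2552 ≈ 0.636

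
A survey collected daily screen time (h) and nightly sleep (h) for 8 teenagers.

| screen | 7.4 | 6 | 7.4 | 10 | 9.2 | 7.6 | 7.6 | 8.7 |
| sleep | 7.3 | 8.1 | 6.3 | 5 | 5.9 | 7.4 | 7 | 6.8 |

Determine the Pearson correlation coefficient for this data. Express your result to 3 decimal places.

-0.894

n = 8, Σx = 63.9, Σy = 53.8, Σx² = 521.37, Σy² = 368.4, Σxy = 422.12
nΣxy − ΣxΣy = 3376.96 − 3437.82 = -60.86
nΣx² − (Σx)² = 4170.96 − 4083.21 = 87.75; nΣy² − (Σy)² = 2947.2 − 2894.44 = 52.76
r = -60.86 / √(87.75 × 52.76) = -60.86 / 68.0418 ≈ -0.894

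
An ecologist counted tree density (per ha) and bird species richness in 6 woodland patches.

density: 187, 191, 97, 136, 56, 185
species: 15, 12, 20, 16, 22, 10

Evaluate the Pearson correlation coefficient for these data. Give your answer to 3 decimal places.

n = 6, Σx = 852, Σy = 95, Σx² = 136716, Σy² = 1609, Σxy = 12295
nΣxy − ΣxΣy = 73770 − 80940 = -7170
nΣx² − (Σx)² = 820296 − 725904 = 94392; nΣy² − (Σy)² = 9654 − 9025 = 629
r = -7170 / √(94392 × 629) = -7170 / 7705.3597 ≈ -0.931

-0.931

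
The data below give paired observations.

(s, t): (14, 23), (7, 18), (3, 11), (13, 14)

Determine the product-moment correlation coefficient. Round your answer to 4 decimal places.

0.6492

n = 4, Σs = 37, Σt = 66, Σs² = 423, Σt² = 1170, Σst = 663
nΣst − ΣsΣt = 2652 − 2442 = 210
nΣs² − (Σs)² = 1692 − 1369 = 323; nΣt² − (Σt)² = 4680 − 4356 = 324
r = 210 / √(323 × 324) = 210 / 323.4996 ≈ 0.6492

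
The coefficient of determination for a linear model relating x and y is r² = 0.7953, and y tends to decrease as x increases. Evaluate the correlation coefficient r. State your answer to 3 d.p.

-0.892

|r| = √0.7953 = 0.892
The association is negative, so r = −0.892.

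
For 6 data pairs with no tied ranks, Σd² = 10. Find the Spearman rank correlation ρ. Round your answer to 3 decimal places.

0.714

ρ = 1 − 6Σd² / [n(n²−1)] = 1 − 6×10 / (6×35)
  = 1 − 60/210 = 1 − 0.2857 ≈ 0.714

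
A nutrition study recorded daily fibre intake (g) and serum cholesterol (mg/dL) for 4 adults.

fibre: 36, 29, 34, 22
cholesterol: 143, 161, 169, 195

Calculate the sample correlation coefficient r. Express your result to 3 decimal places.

-0.876

n = 4, Σx = 121, Σy = 668, Σx² = 3777, Σy² = 112956, Σxy = 19853
nΣxy − ΣxΣy = 79412 − 80828 = -1416
nΣx² − (Σx)² = 15108 − 14641 = 467; nΣy² − (Σy)² = 451824 − 446224 = 5600
r = -1416 / √(467 × 5600) = -1416 / 1617.1580 ≈ -0.876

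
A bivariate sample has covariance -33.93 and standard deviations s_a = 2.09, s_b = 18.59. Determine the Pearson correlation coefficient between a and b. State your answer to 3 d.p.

r = Cov(a,b) / (s_a · s_b) = -33.93 / (2.09 × 18.59)
  = -33.93 / 38.8531 ≈ -0.873

-0.873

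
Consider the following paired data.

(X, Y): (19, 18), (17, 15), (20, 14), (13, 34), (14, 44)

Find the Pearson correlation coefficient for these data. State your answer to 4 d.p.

n = 5, ΣX = 83, ΣY = 125, ΣX² = 1415, ΣY² = 3837, ΣXY = 1935
nΣXY − ΣXΣY = 9675 − 10375 = -700
nΣX² − (ΣX)² = 7075 − 6889 = 186; nΣY² − (ΣY)² = 19185 − 15625 = 3560
r = -700 / √(186 × 3560) = -700 / 813.7321 ≈ -0.8602

-0.8602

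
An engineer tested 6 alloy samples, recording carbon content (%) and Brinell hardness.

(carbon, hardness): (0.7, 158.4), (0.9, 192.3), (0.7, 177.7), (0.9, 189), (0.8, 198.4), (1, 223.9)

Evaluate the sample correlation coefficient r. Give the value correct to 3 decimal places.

n = 6, Σx = 5, Σy = 1139.7, Σx² = 4.24, Σy² = 218861.91, Σxy = 961.06
nΣxy − ΣxΣy = 5766.36 − 5698.5 = 67.86
nΣx² − (Σx)² = 25.44 − 25 = 0.44; nΣy² − (Σy)² = 1313171.46 − 1298916.09 = 14255.37
r = 67.86 / √(0.44 × 14255.37) = 67.86 / 79.1982 ≈ 0.857

0.857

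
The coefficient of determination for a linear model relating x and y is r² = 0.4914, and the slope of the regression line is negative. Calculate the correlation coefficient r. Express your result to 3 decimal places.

|r| = √0.4914 = 0.701
The association is negative, so r = −0.701.

-0.701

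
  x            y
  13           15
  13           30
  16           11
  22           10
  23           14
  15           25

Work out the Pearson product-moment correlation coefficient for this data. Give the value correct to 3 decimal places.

n = 6, Σx = 102, Σy = 105, Σx² = 1832, Σy² = 2167, Σxy = 1678
nΣxy − ΣxΣy = 10068 − 10710 = -642
nΣx² − (Σx)² = 10992 − 10404 = 588; nΣy² − (Σy)² = 13002 − 11025 = 1977
r = -642 / √(588 × 1977) = -642 / 1078.1818 ≈ -0.595

-0.595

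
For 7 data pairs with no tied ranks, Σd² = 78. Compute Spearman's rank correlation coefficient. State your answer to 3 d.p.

-0.393

ρ = 1 − 6Σd² / [n(n²−1)] = 1 − 6×78 / (7×48)
  = 1 − 468/336 = 1 − 1.3929 ≈ -0.393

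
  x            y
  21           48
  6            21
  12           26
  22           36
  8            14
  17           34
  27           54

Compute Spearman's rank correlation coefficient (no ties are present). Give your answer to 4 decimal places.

Rank x: 5, 1, 3, 6, 2, 4, 7
Rank y: 6, 2, 3, 5, 1, 4, 7
d = rank(x) − rank(y): -1, -1, 0, 1, 1, 0, 0; Σd² = 4
ρ = 1 − 6Σd² / [n(n²−1)] = 1 − 6×4 / (7×48) = 1 − 24/336 ≈ 0.9286

0.9286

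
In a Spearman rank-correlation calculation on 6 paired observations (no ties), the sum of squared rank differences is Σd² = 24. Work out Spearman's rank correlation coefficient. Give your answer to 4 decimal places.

0.3143

ρ = 1 − 6Σd² / [n(n²−1)] = 1 − 6×24 / (6×35)
  = 1 − 144/210 = 1 − 0.68571 ≈ 0.3143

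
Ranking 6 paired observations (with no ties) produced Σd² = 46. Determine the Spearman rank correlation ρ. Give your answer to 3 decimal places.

ρ = 1 − 6Σd² / [n(n²−1)] = 1 − 6×46 / (6×35)
  = 1 − 276/210 = 1 − 1.3143 ≈ -0.314

-0.314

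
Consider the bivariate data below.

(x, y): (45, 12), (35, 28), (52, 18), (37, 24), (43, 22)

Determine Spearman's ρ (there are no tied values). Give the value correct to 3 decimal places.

Rank x: 4, 1, 5, 2, 3
Rank y: 1, 5, 2, 4, 3
d = rank(x) − rank(y): 3, -4, 3, -2, 0; Σd² = 38
ρ = 1 − 6Σd² / [n(n²−1)] = 1 − 6×38 / (5×24) = 1 − 228/120 ≈ -0.900

-0.900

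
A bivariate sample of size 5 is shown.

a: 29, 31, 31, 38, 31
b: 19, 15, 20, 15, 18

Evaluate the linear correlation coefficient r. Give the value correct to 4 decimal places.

-0.6270

n = 5, Σa = 160, Σb = 87, Σa² = 5168, Σb² = 1535, Σab = 2764
nΣab − ΣaΣb = 13820 − 13920 = -100
nΣa² − (Σa)² = 25840 − 25600 = 240; nΣb² − (Σb)² = 7675 − 7569 = 106
r = -100 / √(240 × 106) = -100 / 159.4992 ≈ -0.6270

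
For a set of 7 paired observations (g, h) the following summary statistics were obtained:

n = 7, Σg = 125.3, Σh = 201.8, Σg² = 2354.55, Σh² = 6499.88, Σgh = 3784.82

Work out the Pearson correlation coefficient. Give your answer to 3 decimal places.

0.625

r = (nΣgh − ΣgΣh) / √[(nΣg² − (Σg)²)(nΣh² − (Σh)²)]
Numerator: 7×3784.82 − 125.3×201.8 = 1208.2
Denominator: √[(16481.85 − 15700.09)(45499.16 − 40723.24)] = √[781.76 × 4775.92] = 1932.2586
r = 1208.2 / 1932.2586 ≈ 0.625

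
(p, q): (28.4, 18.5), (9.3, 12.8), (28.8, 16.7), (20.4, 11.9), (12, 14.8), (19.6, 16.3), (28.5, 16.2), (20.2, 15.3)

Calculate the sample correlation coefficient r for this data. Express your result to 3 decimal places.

0.675

n = 8, Σp = 167.2, Σq = 122.5, Σp² = 3887.1, Σq² = 1907.85, Σpq = 2636
nΣpq − ΣpΣq = 21088 − 20482 = 606
nΣp² − (Σp)² = 31096.8 − 27955.84 = 3140.96; nΣq² − (Σq)² = 15262.8 − 15006.25 = 256.55
r = 606 / √(3140.96 × 256.55) = 606 / 897.6710 ≈ 0.675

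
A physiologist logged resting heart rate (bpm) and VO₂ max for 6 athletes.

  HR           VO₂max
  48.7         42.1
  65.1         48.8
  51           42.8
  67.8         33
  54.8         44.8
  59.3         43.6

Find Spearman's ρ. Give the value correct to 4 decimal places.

0.0857

Rank HR: 1, 5, 2, 6, 3, 4
Rank VO₂max: 2, 6, 3, 1, 5, 4
d = rank(HR) − rank(VO₂max): -1, -1, -1, 5, -2, 0; Σd² = 32
ρ = 1 − 6Σd² / [n(n²−1)] = 1 − 6×32 / (6×35) = 1 − 192/210 ≈ 0.0857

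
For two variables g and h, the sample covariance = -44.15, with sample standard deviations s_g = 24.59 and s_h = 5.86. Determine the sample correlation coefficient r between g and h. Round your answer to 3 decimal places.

r = Cov(g,h) / (s_g · s_h) = -44.15 / (24.59 × 5.86)
  = -44.15 / 144.0974 ≈ -0.306

-0.306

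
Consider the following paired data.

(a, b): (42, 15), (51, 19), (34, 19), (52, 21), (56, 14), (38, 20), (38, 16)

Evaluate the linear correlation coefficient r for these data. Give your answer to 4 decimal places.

n = 7, Σa = 311, Σb = 124, Σa² = 14249, Σb² = 2240, Σab = 5489
nΣab − ΣaΣb = 38423 − 38564 = -141
nΣa² − (Σa)² = 99743 − 96721 = 3022; nΣb² − (Σb)² = 15680 − 15376 = 304
r = -141 / √(3022 × 304) = -141 / 958.4821 ≈ -0.1471

-0.1471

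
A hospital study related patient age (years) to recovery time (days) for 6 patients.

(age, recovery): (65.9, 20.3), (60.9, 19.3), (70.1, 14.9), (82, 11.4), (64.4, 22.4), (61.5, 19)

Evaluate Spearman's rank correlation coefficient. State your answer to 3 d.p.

Rank age: 4, 1, 5, 6, 3, 2
Rank recovery: 5, 4, 2, 1, 6, 3
d = rank(age) − rank(recovery): -1, -3, 3, 5, -3, -1; Σd² = 54
ρ = 1 − 6Σd² / [n(n²−1)] = 1 − 6×54 / (6×35) = 1 − 324/210 ≈ -0.543

-0.543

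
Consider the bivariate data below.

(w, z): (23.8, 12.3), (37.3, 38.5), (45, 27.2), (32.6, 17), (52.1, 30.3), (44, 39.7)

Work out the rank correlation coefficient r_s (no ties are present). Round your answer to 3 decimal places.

Rank w: 1, 3, 5, 2, 6, 4
Rank z: 1, 5, 3, 2, 4, 6
d = rank(w) − rank(z): 0, -2, 2, 0, 2, -2; Σd² = 16
ρ = 1 − 6Σd² / [n(n²−1)] = 1 − 6×16 / (6×35) = 1 − 96/210 ≈ 0.543

0.543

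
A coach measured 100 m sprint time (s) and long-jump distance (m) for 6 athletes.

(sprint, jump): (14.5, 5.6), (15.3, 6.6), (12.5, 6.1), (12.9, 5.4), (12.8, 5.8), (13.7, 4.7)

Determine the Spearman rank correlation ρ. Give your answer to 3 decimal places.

0.029

Rank sprint: 5, 6, 1, 3, 2, 4
Rank jump: 3, 6, 5, 2, 4, 1
d = rank(sprint) − rank(jump): 2, 0, -4, 1, -2, 3; Σd² = 34
ρ = 1 − 6Σd² / [n(n²−1)] = 1 − 6×34 / (6×35) = 1 − 204/210 ≈ 0.029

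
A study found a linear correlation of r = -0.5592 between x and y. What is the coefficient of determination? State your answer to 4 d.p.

r² = (-0.5592)² = 0.3127

0.3127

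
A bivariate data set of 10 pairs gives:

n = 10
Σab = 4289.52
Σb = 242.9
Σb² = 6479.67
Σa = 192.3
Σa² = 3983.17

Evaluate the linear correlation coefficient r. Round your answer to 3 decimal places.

r = (nΣab − ΣaΣb) / √[(nΣa² − (Σa)²)(nΣb² − (Σb)²)]
Numerator: 10×4289.52 − 192.3×242.9 = -3814.47
Denominator: √[(39831.7 − 36979.29)(64796.7 − 59000.41)] = √[2852.41 × 5796.29] = 4066.1278
r = -3814.47 / 4066.1278 ≈ -0.938

-0.938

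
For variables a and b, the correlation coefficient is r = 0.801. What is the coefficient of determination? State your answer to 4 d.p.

0.6416

r² = (0.801)² = 0.6416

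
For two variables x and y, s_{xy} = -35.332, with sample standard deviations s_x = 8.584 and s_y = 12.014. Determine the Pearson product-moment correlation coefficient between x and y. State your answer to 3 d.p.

-0.343

r = Cov(x,y) / (s_x · s_y) = -35.332 / (8.584 × 12.014)
  = -35.332 / 103.1282 ≈ -0.343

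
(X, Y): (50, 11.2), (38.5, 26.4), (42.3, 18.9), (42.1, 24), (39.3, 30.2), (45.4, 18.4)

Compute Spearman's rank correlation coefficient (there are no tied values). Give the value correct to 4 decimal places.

Rank X: 6, 1, 4, 3, 2, 5
Rank Y: 1, 5, 3, 4, 6, 2
d = rank(X) − rank(Y): 5, -4, 1, -1, -4, 3; Σd² = 68
ρ = 1 − 6Σd² / [n(n²−1)] = 1 − 6×68 / (6×35) = 1 − 408/210 ≈ -0.9429

-0.9429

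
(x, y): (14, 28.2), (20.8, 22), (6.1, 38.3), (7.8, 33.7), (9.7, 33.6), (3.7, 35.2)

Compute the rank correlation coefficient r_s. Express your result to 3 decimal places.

-0.943

Rank x: 5, 6, 2, 3, 4, 1
Rank y: 2, 1, 6, 4, 3, 5
d = rank(x) − rank(y): 3, 5, -4, -1, 1, -4; Σd² = 68
ρ = 1 − 6Σd² / [n(n²−1)] = 1 − 6×68 / (6×35) = 1 − 408/210 ≈ -0.943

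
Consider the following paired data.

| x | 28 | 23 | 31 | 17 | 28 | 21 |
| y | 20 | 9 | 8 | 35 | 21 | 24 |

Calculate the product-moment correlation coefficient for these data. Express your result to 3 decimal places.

n = 6, Σx = 148, Σy = 117, Σx² = 3788, Σy² = 2787, Σxy = 2702
nΣxy − ΣxΣy = 16212 − 17316 = -1104
nΣx² − (Σx)² = 22728 − 21904 = 824; nΣy² − (Σy)² = 16722 − 13689 = 3033
r = -1104 / √(824 × 3033) = -1104 / 1580.8833 ≈ -0.698

-0.698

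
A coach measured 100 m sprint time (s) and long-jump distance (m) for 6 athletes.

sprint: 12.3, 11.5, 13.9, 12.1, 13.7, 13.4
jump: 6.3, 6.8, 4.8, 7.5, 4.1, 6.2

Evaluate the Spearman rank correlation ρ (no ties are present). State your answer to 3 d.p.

Rank sprint: 3, 1, 6, 2, 5, 4
Rank jump: 4, 5, 2, 6, 1, 3
d = rank(sprint) − rank(jump): -1, -4, 4, -4, 4, 1; Σd² = 66
ρ = 1 − 6Σd² / [n(n²−1)] = 1 − 6×66 / (6×35) = 1 − 396/210 ≈ -0.886

-0.886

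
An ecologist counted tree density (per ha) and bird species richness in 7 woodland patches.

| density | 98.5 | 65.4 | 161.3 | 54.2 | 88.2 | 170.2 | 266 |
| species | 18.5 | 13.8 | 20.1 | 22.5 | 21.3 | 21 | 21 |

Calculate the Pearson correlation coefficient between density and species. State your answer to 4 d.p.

n = 7, Σx = 903.8, Σy = 138.2, Σx² = 150438.02, Σy² = 2778.64, Σxy = 18225.26
nΣxy − ΣxΣy = 127576.82 − 124905.16 = 2671.66
nΣx² − (Σx)² = 1053066.14 − 816854.44 = 236211.7; nΣy² − (Σy)² = 19450.48 − 19099.24 = 351.24
r = 2671.66 / √(236211.7 × 351.24) = 2671.66 / 9108.6222 ≈ 0.2933

0.2933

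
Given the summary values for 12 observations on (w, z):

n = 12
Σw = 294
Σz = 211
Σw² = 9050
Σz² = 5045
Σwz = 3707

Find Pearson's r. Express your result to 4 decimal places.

r = (nΣwz − ΣwΣz) / √[(nΣw² − (Σw)²)(nΣz² − (Σz)²)]
Numerator: 12×3707 − 294×211 = -17550
Denominator: √[(108600 − 86436)(60540 − 44521)] = √[22164 × 16019] = 18842.6409
r = -17550 / 18842.6409 ≈ -0.9314

-0.9314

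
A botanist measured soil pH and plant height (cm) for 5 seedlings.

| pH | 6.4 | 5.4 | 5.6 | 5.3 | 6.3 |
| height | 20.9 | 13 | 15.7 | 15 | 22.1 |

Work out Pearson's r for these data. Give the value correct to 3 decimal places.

0.953

n = 5, Σx = 29, Σy = 86.7, Σx² = 169.26, Σy² = 1565.71, Σxy = 510.61
nΣxy − ΣxΣy = 2553.05 − 2514.3 = 38.75
nΣx² − (Σx)² = 846.3 − 841 = 5.3; nΣy² − (Σy)² = 7828.55 − 7516.89 = 311.66
r = 38.75 / √(5.3 × 311.66) = 38.75 / 40.6423 ≈ 0.953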